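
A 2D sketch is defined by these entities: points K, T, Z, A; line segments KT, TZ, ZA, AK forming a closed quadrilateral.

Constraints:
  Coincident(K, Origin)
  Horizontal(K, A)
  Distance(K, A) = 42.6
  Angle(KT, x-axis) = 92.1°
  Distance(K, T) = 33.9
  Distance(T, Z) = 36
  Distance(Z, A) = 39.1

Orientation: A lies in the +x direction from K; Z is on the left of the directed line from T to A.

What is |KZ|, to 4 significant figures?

51.50

K is at the origin; K and A share the same y with |KA| = 42.6 and A in +x, so A = (42.6, 0). KT runs at 92.1° with |KT| = 33.9, so T = (-1.242, 33.88). Z is determined by |TZ| = 36.0 and |ZA| = 39.1 together: it lies at the intersection of circle(T, 36.0) and circle(A, 39.1). With |TA| = 55.41, the foot of the radical line on TA is 25.60 from T and the perpendicular offset is √(36.0² − 25.60²) = 25.31. Taking the left-of-TA solution: Z = (34.49, 38.25).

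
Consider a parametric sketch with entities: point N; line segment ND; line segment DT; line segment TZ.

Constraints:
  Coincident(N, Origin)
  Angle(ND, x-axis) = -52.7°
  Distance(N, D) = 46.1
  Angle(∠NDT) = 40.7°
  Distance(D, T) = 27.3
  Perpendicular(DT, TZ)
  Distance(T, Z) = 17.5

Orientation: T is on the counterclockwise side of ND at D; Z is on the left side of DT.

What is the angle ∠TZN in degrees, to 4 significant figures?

148.7°

N is at the origin; ND runs at -52.7° with length 46.1, so D = 46.1·(cos -52.7°, sin -52.7°) = (27.94, -36.67). ∠NDT = 40.7°, so DT runs at -52.7° + (180° − 40.7°) = 86.60° from the x-axis; with |DT| = 27.3, T = D + 27.3·(cos 86.60°, sin 86.60°) = (29.56, -9.419). DT ⟂ TZ; with |TZ| = 17.5 on the left of DT, Z = T + 17.5·(-0.9982, 0.05931) = (12.09, -8.382). Then cos ∠TZN = ZT·ZN / (|ZT||ZN|), giving 148.7°.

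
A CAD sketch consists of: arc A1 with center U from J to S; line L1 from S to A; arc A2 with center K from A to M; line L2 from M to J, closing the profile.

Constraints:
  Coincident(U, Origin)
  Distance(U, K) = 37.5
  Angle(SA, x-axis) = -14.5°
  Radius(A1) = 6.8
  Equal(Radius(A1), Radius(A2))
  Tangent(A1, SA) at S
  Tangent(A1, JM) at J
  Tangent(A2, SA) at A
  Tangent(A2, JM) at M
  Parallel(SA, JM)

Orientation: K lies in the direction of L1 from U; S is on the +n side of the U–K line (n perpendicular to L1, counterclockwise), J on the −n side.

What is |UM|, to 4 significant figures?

38.11

The slot axis is L1's direction at -14.5°, so u = (cos -14.5°, sin -14.5°) = (0.9681, -0.2504) and n = (−sin -14.5°, cos -14.5°) = (0.2504, 0.9681). U is at the origin and K lies 37.5 along u from U, so K = 37.5·u = (36.31, -9.389). Tangency of A1 to both parallel lines with radius 6.8 puts S and J at U ± 6.8·n: S = (1.703, 6.583), J = (-1.703, -6.583). Equal radii place A and M the same way about K: A = K + 6.8·n = (38.01, -2.806), M = K − 6.8·n = (34.60, -15.97). Then |UM| = |M − U| = 38.11.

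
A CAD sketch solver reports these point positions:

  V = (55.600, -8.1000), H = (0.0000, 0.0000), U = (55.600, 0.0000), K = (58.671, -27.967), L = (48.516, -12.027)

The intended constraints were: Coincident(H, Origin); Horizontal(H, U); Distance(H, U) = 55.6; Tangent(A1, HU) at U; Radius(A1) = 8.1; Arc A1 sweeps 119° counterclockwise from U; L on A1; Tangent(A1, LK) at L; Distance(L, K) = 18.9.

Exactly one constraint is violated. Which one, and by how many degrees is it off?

Tangent(A1, LK) at L — off by 3.50°.

H = (0.00, 0.00) ✓; H.y = 0.00, U.y = 0.00 ✓; |HU| = 55.60 ✓; ∠(VU, UH) = 90.00° ✓; |VU| = 8.100 ✓; bearing(V→L) − bearing(V→U) = 119.0° ✓; |VL| = 8.100 ✓; ∠(VL, LK) = 86.50° ✗; |LK| = 18.90 ✓.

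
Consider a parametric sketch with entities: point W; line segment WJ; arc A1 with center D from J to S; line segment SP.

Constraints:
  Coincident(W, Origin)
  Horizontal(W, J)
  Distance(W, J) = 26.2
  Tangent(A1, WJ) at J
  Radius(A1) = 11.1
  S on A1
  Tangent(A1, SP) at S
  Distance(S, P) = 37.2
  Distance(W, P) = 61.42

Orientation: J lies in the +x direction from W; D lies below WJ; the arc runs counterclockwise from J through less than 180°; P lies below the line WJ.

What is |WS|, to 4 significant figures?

24.42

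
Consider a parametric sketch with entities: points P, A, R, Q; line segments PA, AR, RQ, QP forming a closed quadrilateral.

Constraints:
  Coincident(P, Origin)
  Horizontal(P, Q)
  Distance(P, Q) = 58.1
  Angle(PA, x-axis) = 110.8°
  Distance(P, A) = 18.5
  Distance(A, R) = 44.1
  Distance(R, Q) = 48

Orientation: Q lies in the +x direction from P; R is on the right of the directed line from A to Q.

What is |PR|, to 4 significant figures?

25.95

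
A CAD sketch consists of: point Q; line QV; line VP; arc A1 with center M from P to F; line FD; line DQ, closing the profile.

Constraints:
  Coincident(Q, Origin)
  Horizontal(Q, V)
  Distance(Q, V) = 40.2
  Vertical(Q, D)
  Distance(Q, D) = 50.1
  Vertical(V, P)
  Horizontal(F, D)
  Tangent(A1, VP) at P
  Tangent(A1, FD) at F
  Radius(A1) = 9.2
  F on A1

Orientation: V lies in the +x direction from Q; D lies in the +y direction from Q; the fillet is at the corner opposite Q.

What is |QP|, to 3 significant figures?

57.3

Q is at the origin; QV is horizontal with |QV| = 40.2 and V on the +x side, so V = (40.2, 0.00). QD is vertical with |QD| = 50.1 and D on the +y side, so D = (0.00, 50.1). The virtual corner opposite Q is at (40.2, 50.1). Since A1 is tangent to VP there, MP ⟂ VP and the tangent condition forces MF to be normal to FD, with radius 9.2, so the center M sits 9.2 in from both sides at M = (31.0, 40.9). That places the tangent points at P = (40.2, 40.9) on VP and F = (31.0, 50.1) on FD. Then |QP| = |P − Q| = 57.3.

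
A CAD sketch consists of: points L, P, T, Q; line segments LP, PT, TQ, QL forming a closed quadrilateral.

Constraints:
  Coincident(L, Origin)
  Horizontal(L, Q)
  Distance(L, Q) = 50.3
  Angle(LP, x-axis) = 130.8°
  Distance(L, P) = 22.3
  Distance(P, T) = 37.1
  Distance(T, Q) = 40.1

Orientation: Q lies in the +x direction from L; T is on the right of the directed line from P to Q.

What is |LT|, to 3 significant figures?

14.9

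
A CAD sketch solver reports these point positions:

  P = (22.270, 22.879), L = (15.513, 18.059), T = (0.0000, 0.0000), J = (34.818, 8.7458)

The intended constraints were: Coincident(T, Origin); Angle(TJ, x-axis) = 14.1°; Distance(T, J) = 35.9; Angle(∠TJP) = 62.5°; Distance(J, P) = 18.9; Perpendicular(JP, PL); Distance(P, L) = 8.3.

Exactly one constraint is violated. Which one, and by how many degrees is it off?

Perpendicular(JP, PL) — off by 6.10°.

T = (0.00, 0.00) ✓; TJ at 14.10° ✓; |TJ| = 35.90 ✓; ∠TJP = 62.50° ✓; |JP| = 18.90 ✓; ∠(JP, PL) = 83.90° ✗; |PL| = 8.300 ✓.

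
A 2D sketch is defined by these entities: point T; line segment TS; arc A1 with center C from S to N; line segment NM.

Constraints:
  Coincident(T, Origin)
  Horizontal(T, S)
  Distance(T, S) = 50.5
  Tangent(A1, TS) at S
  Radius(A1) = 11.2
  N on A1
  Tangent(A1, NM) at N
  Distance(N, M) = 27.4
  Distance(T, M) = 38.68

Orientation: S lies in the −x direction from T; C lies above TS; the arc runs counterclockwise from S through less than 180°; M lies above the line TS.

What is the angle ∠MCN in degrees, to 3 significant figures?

67.8°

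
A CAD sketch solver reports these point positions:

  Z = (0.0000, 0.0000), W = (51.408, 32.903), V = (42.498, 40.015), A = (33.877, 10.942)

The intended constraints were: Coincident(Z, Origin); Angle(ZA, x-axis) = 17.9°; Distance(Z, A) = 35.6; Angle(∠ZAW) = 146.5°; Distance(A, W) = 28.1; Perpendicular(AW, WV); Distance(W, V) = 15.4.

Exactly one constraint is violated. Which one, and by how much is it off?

Distance(W, V) = 15.4 — off by 4.00.

Z = (0.00, 0.00) ✓; ZA at 17.90° ✓; |ZA| = 35.60 ✓; ∠ZAW = 146.5° ✓; |AW| = 28.10 ✓; ∠(AW, WV) = 90.00° ✓; |WV| = 11.40 ✗.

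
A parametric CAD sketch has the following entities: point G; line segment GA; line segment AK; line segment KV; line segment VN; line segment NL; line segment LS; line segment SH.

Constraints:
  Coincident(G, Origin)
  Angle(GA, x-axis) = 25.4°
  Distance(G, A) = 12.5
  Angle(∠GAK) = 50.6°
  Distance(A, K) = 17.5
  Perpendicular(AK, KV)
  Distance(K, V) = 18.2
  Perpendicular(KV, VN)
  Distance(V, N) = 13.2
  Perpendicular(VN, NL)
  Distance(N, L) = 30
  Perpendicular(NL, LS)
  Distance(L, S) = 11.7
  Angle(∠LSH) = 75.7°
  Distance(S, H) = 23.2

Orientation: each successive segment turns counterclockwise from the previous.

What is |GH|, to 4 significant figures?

2.549

G is at the origin; GA runs at 25.4° with length 12.5, so A = (11.29, 5.362). ∠GAK = 50.6° gives AK at 154.8° from the x-axis; with |AK| = 17.5, K = (-4.543, 12.81). AK is perpendicular to KV, so KV runs at -115.2°; with |KV| = 18.2, V = (-12.29, -3.655). The perpendicularity gives VN at right angles to KV, so VN runs at -25.20°; with |VN| = 13.2, N = (-0.3482, -9.275). The perpendicularity gives NL at right angles to VN, so NL runs at 64.80°; with |NL| = 30.0, L = (12.43, 17.87). NL is perpendicular to LS, so LS runs at 154.8°; with |LS| = 11.7, S = (1.839, 22.85). ∠LSH = 75.7° gives SH at -100.9° from the x-axis; with |SH| = 23.2, H = (-2.548, 0.06967). Then |GH| = |H − G| = 2.549.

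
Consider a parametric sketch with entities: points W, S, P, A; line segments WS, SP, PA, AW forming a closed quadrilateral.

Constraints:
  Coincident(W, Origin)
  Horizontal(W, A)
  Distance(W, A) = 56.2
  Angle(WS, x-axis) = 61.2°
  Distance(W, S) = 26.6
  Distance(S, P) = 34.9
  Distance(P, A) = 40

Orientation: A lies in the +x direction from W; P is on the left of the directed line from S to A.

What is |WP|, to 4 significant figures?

58.56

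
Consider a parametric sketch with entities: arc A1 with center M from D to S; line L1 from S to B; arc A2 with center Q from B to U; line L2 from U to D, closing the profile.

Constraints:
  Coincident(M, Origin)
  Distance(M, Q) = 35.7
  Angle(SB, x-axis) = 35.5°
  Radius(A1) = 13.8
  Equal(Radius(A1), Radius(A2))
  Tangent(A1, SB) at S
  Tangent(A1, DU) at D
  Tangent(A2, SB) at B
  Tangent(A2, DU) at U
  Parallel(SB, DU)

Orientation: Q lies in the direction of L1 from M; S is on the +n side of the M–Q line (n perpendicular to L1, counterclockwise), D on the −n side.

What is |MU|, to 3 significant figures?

38.3

Tangency of A1 to both parallel lines with radius 13.8 puts S and D at M ± 13.8·n: S = (-8.01, 11.2), D = (8.01, -11.2). Equal radii place B and U the same way about Q: B = Q + 13.8·n = (21.1, 32.0), U = Q − 13.8·n = (37.1, 9.50). Then |MU| = |U − M| = 38.3.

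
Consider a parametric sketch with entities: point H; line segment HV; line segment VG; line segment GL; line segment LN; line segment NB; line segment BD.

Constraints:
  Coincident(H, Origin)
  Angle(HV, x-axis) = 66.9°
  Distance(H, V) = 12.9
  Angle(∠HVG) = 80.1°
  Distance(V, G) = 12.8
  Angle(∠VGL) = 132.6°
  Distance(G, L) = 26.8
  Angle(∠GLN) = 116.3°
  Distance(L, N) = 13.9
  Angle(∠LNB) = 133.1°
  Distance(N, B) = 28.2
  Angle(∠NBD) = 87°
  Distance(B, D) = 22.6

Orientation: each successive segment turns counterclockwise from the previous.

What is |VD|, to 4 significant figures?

23.16

∠LNB = 133.1° gives NB at -35.20° from the x-axis; with |NB| = 28.2, B = (-4.612, -30.30). ∠NBD = 87.0° gives BD at 57.80° from the x-axis; with |BD| = 22.6, D = (7.431, -11.17). Then |VD| = |D − V| = 23.16.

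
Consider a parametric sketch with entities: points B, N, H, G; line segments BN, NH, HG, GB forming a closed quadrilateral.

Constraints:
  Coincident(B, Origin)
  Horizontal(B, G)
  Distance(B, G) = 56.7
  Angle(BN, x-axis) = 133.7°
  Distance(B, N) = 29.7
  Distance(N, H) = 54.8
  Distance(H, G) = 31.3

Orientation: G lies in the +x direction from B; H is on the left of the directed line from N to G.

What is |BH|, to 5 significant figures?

40.646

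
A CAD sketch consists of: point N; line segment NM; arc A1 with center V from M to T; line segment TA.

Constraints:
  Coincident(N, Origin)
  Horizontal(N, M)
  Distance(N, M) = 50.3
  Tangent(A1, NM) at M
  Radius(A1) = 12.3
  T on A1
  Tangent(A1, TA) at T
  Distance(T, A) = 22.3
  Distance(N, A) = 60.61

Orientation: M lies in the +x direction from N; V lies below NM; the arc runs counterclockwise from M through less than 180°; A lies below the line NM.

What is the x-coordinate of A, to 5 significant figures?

47.525

Checks: ∠(VM, MN) = 90.00° ✓; |VM| = 12.30 ✓; |VT| = 12.30 ✓; ∠(VT, TA) = 90.00° ✓; |TA| = 22.30 ✓; |NA| = 60.61 ✓.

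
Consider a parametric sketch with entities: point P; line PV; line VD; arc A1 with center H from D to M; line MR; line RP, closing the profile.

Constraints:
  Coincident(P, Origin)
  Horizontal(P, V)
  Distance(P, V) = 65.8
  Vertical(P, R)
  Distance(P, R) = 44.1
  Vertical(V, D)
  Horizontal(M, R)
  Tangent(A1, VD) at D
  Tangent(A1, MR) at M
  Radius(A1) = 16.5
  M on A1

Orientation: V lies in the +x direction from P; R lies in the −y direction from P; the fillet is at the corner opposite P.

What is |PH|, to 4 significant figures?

56.50

P is at the origin; P and V share the same y with |PV| = 65.8 and V on the +x side, so V = (65.80, 0.000). PR is vertical with |PR| = 44.1 and R on the −y side, so R = (0.000, -44.10). The virtual corner opposite P is at (65.80, -44.10). A1 meets VD tangentially, so HD is at right angles to VD and tangency of A1 to MR means the radius HM is perpendicular to MR, with radius 16.5, so the center H sits 16.5 in from both sides at H = (49.30, -27.60). Then |PH| = |H − P| = 56.50.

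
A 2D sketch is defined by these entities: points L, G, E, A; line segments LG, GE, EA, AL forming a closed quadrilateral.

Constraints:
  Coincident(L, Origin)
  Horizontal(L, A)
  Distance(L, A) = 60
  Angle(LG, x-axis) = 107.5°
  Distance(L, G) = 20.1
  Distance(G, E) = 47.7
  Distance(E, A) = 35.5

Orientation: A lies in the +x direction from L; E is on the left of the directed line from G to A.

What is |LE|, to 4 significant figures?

50.19

Checks: |GE| = 47.70 ✓; |EA| = 35.50 ✓.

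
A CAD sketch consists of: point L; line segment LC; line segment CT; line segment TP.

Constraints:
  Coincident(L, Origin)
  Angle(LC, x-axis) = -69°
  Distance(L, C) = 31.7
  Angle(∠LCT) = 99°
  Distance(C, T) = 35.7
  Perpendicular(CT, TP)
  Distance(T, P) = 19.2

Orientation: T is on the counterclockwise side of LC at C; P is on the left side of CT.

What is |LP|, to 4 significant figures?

42.42

L is at the origin; LC runs at -69.0° with length 31.7, so C = 31.7·(cos -69.0°, sin -69.0°) = (11.36, -29.59). ∠LCT = 99.0°, so CT runs at -69.0° + (180° − 99.0°) = 12.00° from the x-axis; with |CT| = 35.7, T = C + 35.7·(cos 12.00°, sin 12.00°) = (46.28, -22.17). CT ⟂ TP; with |TP| = 19.2 on the left of CT, P = T + 19.2·(-0.2079, 0.9781) = (42.29, -3.392). Then |LP| = |P − L| = 42.42.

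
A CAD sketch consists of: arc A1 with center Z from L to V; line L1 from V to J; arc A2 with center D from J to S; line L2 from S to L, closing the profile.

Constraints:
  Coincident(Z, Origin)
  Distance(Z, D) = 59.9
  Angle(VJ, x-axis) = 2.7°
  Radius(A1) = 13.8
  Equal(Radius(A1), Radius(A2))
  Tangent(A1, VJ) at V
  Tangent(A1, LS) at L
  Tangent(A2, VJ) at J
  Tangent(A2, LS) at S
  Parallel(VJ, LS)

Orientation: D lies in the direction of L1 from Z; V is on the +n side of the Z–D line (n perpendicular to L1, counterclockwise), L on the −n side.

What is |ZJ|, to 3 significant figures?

61.5

Tangency of A1 to both parallel lines with radius 13.8 puts V and L at Z ± 13.8·n: V = (-0.650, 13.8), L = (0.650, -13.8). Equal radii place J and S the same way about D: J = D + 13.8·n = (59.2, 16.6), S = D − 13.8·n = (60.5, -11.0). Then |ZJ| = |J − Z| = 61.5.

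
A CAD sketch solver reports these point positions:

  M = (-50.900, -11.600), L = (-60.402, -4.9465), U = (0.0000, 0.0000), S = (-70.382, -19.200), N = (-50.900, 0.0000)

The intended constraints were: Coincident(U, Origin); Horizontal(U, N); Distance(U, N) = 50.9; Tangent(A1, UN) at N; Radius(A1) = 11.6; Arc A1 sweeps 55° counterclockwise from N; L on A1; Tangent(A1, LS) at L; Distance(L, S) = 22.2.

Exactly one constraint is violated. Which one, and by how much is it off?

Distance(L, S) = 22.2 — off by 4.80.

U = (0.00, 0.00) ✓; U.y = 0.00, N.y = 0.00 ✓; |UN| = 50.90 ✓; ∠(MN, NU) = 90.00° ✓; |MN| = 11.60 ✓; bearing(M→L) − bearing(M→N) = 55.00° ✓; |ML| = 11.60 ✓; ∠(ML, LS) = 90.00° ✓; |LS| = 17.40 ✗.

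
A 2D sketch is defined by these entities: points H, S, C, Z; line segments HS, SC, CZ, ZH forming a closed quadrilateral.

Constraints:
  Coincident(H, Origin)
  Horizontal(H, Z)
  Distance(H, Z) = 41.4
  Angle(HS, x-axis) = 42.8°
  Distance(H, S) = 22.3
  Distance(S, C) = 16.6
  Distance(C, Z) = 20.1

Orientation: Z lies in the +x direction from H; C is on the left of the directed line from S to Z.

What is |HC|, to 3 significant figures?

37.4

Checks: H = (0.00, 0.00) ✓; |SC| = 16.60 ✓; |CZ| = 20.10 ✓.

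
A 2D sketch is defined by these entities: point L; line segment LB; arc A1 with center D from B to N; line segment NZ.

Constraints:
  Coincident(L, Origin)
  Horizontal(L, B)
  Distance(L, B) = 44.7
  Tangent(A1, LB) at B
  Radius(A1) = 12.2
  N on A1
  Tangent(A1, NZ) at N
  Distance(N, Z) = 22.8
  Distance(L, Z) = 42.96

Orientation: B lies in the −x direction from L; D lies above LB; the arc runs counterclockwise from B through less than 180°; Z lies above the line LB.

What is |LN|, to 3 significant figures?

34.2

L is at the origin; L and B share the same y with |LB| = 44.7 and B on the −x side, so B = (-44.7, 0.00). Since A1 is tangent to LB there, DB ⟂ LB, so D = B + (0, 12.2) = (-44.7, 12.2). Since DN ⟂ NZ (tangency), |DZ| = √(12.2² + 22.8²) = 25.9 regardless of where N sits on A1. So Z lies on both circle(L, 42.96) and circle(D, 25.9); the above-LB intersection is Z = (-28.4, 32.3). N is the foot of the tangent from Z: N = (-32.7, 9.87).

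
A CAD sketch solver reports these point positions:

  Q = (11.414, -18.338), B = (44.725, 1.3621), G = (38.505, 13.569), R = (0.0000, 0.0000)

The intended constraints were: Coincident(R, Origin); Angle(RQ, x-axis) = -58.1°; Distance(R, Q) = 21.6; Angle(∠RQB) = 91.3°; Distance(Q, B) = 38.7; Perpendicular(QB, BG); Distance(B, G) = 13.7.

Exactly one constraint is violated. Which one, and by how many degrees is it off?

Perpendicular(QB, BG) — off by 3.60°.

R = (0.00, 0.00) ✓; RQ at -58.10° ✓; |RQ| = 21.60 ✓; ∠RQB = 91.30° ✓; |QB| = 38.70 ✓; ∠(QB, BG) = 86.40° ✗; |BG| = 13.70 ✓.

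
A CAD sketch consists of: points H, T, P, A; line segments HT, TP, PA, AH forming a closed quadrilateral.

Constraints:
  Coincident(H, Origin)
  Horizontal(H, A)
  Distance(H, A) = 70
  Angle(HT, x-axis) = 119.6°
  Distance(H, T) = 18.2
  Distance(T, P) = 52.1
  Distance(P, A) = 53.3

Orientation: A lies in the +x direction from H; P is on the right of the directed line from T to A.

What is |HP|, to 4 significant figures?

34.20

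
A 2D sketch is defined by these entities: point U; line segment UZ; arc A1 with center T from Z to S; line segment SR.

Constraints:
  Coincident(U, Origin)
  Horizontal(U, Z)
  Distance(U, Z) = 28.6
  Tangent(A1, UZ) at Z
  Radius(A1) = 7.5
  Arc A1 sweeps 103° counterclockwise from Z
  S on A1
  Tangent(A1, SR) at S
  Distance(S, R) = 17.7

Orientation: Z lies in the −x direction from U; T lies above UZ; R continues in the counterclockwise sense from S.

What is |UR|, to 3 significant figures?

36.6

On A1, Z sits at bearing -90° from T; a 103° counterclockwise sweep puts S at bearing 13°, so S = T + 7.5·(cos 13°, sin 13°) = (-21.3, 9.19). Since A1 is tangent to SR there, TS ⟂ SR, so SR runs along (−sin 13°, cos 13°); with |SR| = 17.7, R = (-25.3, 26.4). Then |UR| = |R − U| = 36.6.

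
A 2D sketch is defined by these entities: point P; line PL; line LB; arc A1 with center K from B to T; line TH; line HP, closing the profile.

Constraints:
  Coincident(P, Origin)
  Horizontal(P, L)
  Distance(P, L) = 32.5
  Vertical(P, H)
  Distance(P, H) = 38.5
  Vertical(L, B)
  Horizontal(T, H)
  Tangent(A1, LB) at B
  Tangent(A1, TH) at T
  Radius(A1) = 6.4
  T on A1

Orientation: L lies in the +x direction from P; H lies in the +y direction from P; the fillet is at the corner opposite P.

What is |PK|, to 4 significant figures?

41.37

P is at the origin; P and L share the same y with |PL| = 32.5 and L on the +x side, so L = (32.50, 0.000). P and H share the same x with |PH| = 38.5 and H on the +y side, so H = (0.000, 38.50). The virtual corner opposite P is at (32.50, 38.50). A1 meets LB tangentially, so KB is at right angles to LB and the tangent condition forces KT to be normal to TH, with radius 6.4, so the center K sits 6.4 in from both sides at K = (26.10, 32.10). Then |PK| = |K − P| = 41.37.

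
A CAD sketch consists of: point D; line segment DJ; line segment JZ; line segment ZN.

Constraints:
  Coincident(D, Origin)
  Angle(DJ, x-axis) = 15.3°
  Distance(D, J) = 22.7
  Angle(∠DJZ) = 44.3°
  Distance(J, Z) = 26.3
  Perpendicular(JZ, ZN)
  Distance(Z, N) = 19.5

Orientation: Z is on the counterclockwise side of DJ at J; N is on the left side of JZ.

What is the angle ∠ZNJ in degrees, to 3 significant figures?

53.4°

∠DJZ = 44.3°, so JZ runs at 15.3° + (180° − 44.3°) = 151° from the x-axis; with |JZ| = 26.3, Z = J + 26.3·(cos 151°, sin 151°) = (-1.11, 18.7). JZ ⟂ ZN; with |ZN| = 19.5 on the left of JZ, N = Z + 19.5·(-0.485, -0.875) = (-10.6, 1.69). Then cos ∠ZNJ = NZ·NJ / (|NZ||NJ|), giving 53.4°.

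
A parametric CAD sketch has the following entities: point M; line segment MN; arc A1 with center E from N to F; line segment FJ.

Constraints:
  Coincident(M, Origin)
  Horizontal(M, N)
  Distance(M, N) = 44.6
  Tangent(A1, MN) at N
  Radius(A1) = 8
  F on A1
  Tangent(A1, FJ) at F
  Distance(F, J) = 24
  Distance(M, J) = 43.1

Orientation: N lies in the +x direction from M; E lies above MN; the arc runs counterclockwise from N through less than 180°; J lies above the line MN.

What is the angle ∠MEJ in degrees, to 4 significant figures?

68.63°

Checks: |EF| = 8.000 ✓; ∠(EF, FJ) = 90.00° ✓; |FJ| = 24.00 ✓; |MJ| = 43.10 ✓.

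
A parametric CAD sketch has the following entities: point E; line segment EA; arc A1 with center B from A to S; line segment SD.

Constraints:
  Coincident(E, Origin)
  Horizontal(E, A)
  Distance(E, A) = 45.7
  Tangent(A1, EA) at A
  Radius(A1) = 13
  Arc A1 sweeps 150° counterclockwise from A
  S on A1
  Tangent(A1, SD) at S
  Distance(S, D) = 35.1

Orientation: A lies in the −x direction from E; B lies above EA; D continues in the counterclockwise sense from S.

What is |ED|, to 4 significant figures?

81.19

E is at the origin; EA is horizontal with |EA| = 45.7 and A on the −x side, so A = (-45.70, 0.000). Since A1 is tangent to EA there, BA ⟂ EA, so B = A + (0, 13) = (-45.70, 13.00). On A1, A sits at bearing -90° from B; a 150° counterclockwise sweep puts S at bearing 60°, so S = B + 13.0·(cos 60°, sin 60°) = (-39.20, 24.26). Tangency of A1 to SD means the radius BS is perpendicular to SD, so SD runs along (−sin 60°, cos 60°); with |SD| = 35.1, D = (-69.60, 41.81). Then |ED| = |D − E| = 81.19.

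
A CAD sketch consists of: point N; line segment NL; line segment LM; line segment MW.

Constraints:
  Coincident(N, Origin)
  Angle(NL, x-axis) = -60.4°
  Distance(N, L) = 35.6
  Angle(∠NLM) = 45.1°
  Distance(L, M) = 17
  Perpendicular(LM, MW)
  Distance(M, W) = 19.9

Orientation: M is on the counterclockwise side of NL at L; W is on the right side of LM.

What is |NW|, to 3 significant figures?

45.8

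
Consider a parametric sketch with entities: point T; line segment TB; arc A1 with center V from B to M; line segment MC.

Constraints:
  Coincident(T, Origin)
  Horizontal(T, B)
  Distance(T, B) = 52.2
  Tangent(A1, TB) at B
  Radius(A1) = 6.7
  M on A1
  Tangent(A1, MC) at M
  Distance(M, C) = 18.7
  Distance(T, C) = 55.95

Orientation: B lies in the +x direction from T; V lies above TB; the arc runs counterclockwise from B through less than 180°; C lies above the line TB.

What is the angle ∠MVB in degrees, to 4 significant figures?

118.0°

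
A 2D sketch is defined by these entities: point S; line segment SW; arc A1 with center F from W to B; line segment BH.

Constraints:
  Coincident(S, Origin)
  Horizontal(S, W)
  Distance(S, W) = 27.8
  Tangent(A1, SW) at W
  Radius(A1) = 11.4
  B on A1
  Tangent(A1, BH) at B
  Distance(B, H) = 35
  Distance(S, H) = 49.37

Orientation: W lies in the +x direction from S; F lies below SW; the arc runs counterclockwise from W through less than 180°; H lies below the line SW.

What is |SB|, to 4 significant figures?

20.02

Checks: S.y = 0.00, W.y = 0.00 ✓; |FB| = 11.40 ✓; ∠(FB, BH) = 90.00° ✓; |BH| = 35.00 ✓; |SH| = 49.37 ✓.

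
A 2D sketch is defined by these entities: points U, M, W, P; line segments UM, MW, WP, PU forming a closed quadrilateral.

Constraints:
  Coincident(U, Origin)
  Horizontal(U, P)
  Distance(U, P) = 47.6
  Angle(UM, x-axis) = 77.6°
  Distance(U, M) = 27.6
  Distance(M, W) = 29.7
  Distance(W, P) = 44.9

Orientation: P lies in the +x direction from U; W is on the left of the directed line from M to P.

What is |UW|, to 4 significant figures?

52.49

U is at the origin; U and P share the same y with |UP| = 47.6 and P in +x, so P = (47.6, 0). UM runs at 77.6° with |UM| = 27.6, so M = (5.927, 26.96). W is determined by |MW| = 29.7 and |WP| = 44.9 together: it lies at the intersection of circle(M, 29.7) and circle(P, 44.9). With |MP| = 49.63, the foot of the radical line on MP is 13.39 from M and the perpendicular offset is √(29.7² − 13.39²) = 26.51. Taking the left-of-MP solution: W = (31.57, 41.94).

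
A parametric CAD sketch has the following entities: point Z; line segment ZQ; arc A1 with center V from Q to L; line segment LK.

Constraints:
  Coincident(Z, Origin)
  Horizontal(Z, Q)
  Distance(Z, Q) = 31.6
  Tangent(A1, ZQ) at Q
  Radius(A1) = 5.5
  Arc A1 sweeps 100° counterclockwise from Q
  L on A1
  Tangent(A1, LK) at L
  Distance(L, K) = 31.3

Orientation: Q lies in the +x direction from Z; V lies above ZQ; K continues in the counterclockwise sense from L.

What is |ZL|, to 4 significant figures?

37.58

Z is at the origin; Z and Q share the same y with |ZQ| = 31.6 and Q on the +x side, so Q = (31.60, 0.000). Since A1 is tangent to ZQ there, VQ ⟂ ZQ, so V = Q + (0, 5.5) = (31.60, 5.500). On A1, Q sits at bearing -90° from V; a 100° counterclockwise sweep puts L at bearing 10°, so L = V + 5.5·(cos 10°, sin 10°) = (37.02, 6.455). Then |ZL| = |L − Z| = 37.58.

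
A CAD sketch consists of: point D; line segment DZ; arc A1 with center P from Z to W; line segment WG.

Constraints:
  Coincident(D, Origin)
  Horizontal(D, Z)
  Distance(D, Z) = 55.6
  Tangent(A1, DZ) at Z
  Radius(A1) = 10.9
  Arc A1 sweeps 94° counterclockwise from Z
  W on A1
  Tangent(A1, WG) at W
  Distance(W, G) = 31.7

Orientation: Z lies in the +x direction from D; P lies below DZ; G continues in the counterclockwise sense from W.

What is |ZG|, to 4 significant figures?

44.14

D is at the origin; DZ is horizontal with |DZ| = 55.6 and Z on the +x side, so Z = (55.60, 0.000). Since A1 is tangent to DZ there, PZ ⟂ DZ, so P = Z + (0, -10.9) = (55.60, -10.90). On A1, Z sits at bearing 90° from P; a 94° counterclockwise sweep puts W at bearing 184°, so W = P + 10.9·(cos 184°, sin 184°) = (44.73, -11.66). The tangent condition forces PW to be normal to WG, so WG runs along (−sin 184°, cos 184°); with |WG| = 31.7, G = (46.94, -43.28). Then |ZG| = |G − Z| = 44.14.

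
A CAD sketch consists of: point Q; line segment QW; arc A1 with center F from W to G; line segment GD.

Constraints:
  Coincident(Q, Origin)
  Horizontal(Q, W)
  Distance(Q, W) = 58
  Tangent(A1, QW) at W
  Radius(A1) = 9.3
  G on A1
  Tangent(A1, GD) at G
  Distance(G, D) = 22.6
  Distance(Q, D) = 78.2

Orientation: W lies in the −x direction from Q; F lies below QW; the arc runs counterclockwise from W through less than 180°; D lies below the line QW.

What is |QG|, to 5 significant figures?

67.361

Checks: |QW| = 58.00 ✓; |FG| = 9.300 ✓; ∠(FG, GD) = 90.00° ✓; |GD| = 22.60 ✓; |QD| = 78.20 ✓.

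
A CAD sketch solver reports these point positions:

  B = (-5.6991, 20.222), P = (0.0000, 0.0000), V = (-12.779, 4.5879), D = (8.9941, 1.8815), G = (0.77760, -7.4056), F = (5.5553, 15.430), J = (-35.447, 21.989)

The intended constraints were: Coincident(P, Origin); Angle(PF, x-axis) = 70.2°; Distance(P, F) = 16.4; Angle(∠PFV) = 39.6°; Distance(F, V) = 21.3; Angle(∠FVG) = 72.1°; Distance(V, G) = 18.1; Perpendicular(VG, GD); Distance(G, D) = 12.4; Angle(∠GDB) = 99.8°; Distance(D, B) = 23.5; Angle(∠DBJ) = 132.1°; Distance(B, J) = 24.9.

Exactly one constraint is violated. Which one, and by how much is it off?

Distance(B, J) = 24.9 — off by 4.90.

P = (0.00, 0.00) ✓; PF at 70.20° ✓; |PF| = 16.40 ✓; ∠PFV = 39.60° ✓; |FV| = 21.30 ✓; ∠FVG = 72.10° ✓; |VG| = 18.10 ✓; ∠(VG, GD) = 90.00° ✓; |GD| = 12.40 ✓; ∠GDB = 99.80° ✓; |DB| = 23.50 ✓; ∠DBJ = 132.1° ✓; |BJ| = 29.80 ✗.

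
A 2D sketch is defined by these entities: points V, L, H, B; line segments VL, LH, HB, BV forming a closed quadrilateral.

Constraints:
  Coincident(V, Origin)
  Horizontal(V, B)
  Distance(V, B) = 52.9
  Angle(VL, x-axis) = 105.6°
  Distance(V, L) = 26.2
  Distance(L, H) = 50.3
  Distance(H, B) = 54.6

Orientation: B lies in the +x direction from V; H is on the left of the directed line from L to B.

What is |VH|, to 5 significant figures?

62.895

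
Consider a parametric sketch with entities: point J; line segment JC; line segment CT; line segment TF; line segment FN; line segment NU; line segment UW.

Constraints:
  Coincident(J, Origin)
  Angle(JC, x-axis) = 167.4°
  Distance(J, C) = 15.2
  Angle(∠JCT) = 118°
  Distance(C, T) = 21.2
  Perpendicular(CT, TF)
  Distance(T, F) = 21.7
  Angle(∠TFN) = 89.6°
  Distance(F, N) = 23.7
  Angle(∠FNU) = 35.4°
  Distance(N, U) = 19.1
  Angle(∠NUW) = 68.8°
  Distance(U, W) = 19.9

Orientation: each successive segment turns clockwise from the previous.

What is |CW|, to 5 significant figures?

34.849

J is at the origin; JC runs at 167.4° with length 15.2, so C = (-14.834, 3.3158). ∠JCT = 118.0° gives CT at 105.40° from the x-axis; with |CT| = 21.2, T = (-20.464, 23.755). The perpendicularity gives TF at right angles to CT, so TF runs at 15.400°; with |TF| = 21.7, F = (0.45715, 29.517). ∠TFN = 89.6° gives FN at -75.000° from the x-axis; with |FN| = 23.7, N = (6.5912, 6.6247). ∠FNU = 35.4° gives NU at 140.40° from the x-axis; with |NU| = 19.1, U = (-8.1256, 18.800). ∠NUW = 68.8° gives UW at 29.200° from the x-axis; with |UW| = 19.9, W = (9.2455, 28.508). Then |CW| = |W − C| = 34.849.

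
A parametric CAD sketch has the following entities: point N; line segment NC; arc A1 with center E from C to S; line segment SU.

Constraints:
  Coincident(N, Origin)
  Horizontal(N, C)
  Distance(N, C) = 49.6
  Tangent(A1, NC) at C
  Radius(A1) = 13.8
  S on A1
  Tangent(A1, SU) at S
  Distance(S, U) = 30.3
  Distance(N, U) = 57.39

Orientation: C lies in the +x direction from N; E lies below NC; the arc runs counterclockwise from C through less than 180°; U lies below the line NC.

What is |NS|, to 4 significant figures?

38.47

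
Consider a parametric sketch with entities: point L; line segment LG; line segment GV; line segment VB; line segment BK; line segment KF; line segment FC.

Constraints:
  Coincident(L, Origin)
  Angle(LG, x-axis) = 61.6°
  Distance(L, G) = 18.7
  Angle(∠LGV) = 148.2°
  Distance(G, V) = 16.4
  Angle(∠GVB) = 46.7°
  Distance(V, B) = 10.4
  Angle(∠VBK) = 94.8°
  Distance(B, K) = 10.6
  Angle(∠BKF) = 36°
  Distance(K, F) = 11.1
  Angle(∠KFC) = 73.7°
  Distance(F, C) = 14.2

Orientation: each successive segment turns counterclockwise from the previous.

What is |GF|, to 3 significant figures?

12.1

∠VBK = 94.8° gives BK at -48.1° from the x-axis; with |BK| = 10.6, K = (7.87, 17.4). ∠BKF = 36.0° gives KF at 95.9° from the x-axis; with |KF| = 11.1, F = (6.73, 28.4). Then |GF| = |F − G| = 12.1.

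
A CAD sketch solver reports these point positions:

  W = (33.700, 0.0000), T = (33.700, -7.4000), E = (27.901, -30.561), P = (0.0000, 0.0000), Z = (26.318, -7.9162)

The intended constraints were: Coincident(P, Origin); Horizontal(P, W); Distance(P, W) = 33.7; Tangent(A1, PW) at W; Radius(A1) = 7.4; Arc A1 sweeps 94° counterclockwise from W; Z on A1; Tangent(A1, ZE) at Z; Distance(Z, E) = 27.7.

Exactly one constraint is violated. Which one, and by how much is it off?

Distance(Z, E) = 27.7 — off by 5.00.

P = (0.00, 0.00) ✓; P.y = 0.00, W.y = 0.00 ✓; |PW| = 33.70 ✓; ∠(TW, WP) = 90.00° ✓; |TW| = 7.400 ✓; bearing(T→Z) − bearing(T→W) = 94.00° ✓; |TZ| = 7.400 ✓; ∠(TZ, ZE) = 90.00° ✓; |ZE| = 22.70 ✗.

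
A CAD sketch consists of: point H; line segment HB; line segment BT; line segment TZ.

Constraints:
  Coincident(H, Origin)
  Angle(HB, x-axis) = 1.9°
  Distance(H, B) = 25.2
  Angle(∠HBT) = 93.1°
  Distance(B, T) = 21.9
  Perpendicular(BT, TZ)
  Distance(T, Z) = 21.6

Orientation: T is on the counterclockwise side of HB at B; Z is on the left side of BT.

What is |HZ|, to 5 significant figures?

23.534

H is at the origin; HB runs at 1.9° with length 25.2, so B = 25.2·(cos 1.9°, sin 1.9°) = (25.186, 0.83551). ∠HBT = 93.1°, so BT runs at 1.9° + (180° − 93.1°) = 88.800° from the x-axis; with |BT| = 21.9, T = B + 21.9·(cos 88.800°, sin 88.800°) = (25.645, 22.731). The perpendicularity gives TZ at right angles to BT; with |TZ| = 21.6 on the left of BT, Z = T + 21.6·(-0.99978, 0.020942) = (4.0495, 23.183). Then |HZ| = |Z − H| = 23.534.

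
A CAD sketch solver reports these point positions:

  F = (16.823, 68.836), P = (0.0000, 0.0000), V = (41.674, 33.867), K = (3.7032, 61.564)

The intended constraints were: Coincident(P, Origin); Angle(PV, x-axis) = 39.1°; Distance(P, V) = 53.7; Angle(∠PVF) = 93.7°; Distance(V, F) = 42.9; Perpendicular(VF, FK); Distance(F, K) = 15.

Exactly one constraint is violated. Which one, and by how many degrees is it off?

Perpendicular(VF, FK) — off by 6.40°.

P = (0.00, 0.00) ✓; PV at 39.10° ✓; |PV| = 53.70 ✓; ∠PVF = 93.70° ✓; |VF| = 42.90 ✓; ∠(VF, FK) = 83.60° ✗; |FK| = 15.00 ✓.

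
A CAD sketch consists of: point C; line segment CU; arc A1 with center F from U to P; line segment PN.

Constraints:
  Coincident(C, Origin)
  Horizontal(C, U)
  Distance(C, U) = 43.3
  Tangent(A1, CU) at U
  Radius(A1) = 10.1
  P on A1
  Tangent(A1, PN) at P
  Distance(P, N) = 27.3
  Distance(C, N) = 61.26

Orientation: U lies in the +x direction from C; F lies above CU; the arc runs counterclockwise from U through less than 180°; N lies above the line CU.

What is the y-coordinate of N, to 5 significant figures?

38.933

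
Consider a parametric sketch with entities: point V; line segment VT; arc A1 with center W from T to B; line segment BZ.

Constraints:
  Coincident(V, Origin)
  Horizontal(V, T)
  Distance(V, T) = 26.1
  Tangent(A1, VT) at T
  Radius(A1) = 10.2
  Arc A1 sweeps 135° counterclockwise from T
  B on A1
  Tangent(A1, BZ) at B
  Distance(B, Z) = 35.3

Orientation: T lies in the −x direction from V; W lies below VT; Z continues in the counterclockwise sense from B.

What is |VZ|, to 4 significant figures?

43.19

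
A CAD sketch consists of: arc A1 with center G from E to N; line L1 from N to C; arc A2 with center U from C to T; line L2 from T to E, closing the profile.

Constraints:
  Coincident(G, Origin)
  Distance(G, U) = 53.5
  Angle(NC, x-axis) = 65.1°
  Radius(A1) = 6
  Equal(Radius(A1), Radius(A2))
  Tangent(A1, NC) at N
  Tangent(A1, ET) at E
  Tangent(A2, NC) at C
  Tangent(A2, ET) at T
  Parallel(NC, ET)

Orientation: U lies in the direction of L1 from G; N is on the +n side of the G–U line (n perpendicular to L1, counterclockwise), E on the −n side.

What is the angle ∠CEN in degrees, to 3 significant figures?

77.4°

The slot axis is L1's direction at 65.1°, so u = (cos 65.1°, sin 65.1°) = (0.421, 0.907) and n = (−sin 65.1°, cos 65.1°) = (-0.907, 0.421). G is at the origin and U lies 53.5 along u from G, so U = 53.5·u = (22.5, 48.5). Tangency of A1 to both parallel lines with radius 6.0 puts N and E at G ± 6.0·n: N = (-5.44, 2.53), E = (5.44, -2.53). Equal radii place C and T the same way about U: C = U + 6.0·n = (17.1, 51.1), T = U − 6.0·n = (28.0, 46.0). Then cos ∠CEN = EC·EN / (|EC||EN|), giving 77.4°.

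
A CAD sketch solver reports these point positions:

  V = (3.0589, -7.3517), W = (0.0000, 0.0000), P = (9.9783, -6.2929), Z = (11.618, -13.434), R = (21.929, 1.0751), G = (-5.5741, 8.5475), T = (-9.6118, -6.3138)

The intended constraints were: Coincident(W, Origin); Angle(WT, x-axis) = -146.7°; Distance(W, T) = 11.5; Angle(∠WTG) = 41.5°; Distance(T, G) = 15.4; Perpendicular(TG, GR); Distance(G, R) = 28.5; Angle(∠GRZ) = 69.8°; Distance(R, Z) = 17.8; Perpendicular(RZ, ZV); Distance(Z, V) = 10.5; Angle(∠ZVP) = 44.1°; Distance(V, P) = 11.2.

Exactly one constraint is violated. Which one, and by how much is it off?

Distance(V, P) = 11.2 — off by 4.20.

W = (0.00, 0.00) ✓; WT at -146.7° ✓; |WT| = 11.50 ✓; ∠WTG = 41.50° ✓; |TG| = 15.40 ✓; ∠(TG, GR) = 90.00° ✓; |GR| = 28.50 ✓; ∠GRZ = 69.80° ✓; |RZ| = 17.80 ✓; ∠(RZ, ZV) = 90.00° ✓; |ZV| = 10.50 ✓; ∠ZVP = 44.10° ✓; |VP| = 7.000 ✗.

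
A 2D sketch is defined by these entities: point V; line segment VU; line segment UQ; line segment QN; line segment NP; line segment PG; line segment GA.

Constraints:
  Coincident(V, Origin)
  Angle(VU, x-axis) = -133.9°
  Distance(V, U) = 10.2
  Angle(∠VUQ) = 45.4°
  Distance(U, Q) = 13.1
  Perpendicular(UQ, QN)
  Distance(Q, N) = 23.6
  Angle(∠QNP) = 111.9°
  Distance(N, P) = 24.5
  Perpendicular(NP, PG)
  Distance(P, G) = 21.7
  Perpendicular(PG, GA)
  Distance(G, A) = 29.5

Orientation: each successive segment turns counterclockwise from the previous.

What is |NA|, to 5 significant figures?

22.269

V is at the origin; VU runs at -133.9° with length 10.2, so U = (-7.0727, -7.3496). ∠VUQ = 45.4° gives UQ at 0.70000° from the x-axis; with |UQ| = 13.1, Q = (6.0263, -7.1896). UQ ⟂ QN, so QN runs at 90.700°; with |QN| = 23.6, N = (5.7380, 16.409). ∠QNP = 111.9° gives NP at 158.80° from the x-axis; with |NP| = 24.5, P = (-17.104, 25.268). NP ⟂ PG, so PG runs at -111.20°; with |PG| = 21.7, G = (-24.951, 5.0370). The perpendicularity gives GA at right angles to PG, so GA runs at -21.200°; with |GA| = 29.5, A = (2.5524, -5.6309). Then |NA| = |A − N| = 22.269.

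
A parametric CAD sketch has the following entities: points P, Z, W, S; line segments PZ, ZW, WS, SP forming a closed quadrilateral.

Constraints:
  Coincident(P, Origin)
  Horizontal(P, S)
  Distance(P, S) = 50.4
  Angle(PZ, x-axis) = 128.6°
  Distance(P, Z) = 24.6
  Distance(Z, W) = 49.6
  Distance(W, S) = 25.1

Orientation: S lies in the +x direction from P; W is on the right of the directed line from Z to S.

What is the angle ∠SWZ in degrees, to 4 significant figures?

130.1°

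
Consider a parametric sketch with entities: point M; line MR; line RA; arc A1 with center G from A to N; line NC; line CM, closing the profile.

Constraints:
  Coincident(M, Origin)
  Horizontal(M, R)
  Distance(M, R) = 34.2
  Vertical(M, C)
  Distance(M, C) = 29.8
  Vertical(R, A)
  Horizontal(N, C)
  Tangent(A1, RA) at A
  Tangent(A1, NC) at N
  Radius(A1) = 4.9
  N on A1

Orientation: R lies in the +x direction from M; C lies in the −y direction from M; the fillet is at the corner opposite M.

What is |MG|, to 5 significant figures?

38.451

M is at the origin; M and R share the same y with |MR| = 34.2 and R on the +x side, so R = (34.200, 0.0000). MC is vertical with |MC| = 29.8 and C on the −y side, so C = (0.0000, -29.800). The virtual corner opposite M is at (34.200, -29.800). Since A1 is tangent to RA there, GA ⟂ RA and the tangent condition forces GN to be normal to NC, with radius 4.9, so the center G sits 4.9 in from both sides at G = (29.300, -24.900). Then |MG| = |G − M| = 38.451.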